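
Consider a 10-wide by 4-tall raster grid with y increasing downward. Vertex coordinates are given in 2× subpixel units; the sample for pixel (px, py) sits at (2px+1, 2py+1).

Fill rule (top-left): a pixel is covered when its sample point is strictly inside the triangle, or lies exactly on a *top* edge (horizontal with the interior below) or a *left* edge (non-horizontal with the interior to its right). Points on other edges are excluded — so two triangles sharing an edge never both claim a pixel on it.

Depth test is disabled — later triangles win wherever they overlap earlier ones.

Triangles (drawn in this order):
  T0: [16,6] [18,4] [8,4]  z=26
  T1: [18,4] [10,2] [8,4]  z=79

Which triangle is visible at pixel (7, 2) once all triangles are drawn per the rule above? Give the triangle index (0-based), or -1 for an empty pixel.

T0:
  2·area = 20  (B↔C swapped to make it positive)
  edge (16, 6)→(8, 4): d=(-8,-2) top-left  bias=+0
  edge (8, 4)→(18, 4): d=(10,0) top-left  bias=+0
  edge (18, 4)→(16, 6): d=(-2,2) right/bottom  bias=-1
    (9,1)@(19, 3): e=[30,-10,0] → ·  [on edge]
    (6,2)@(13, 5): e=[2,10,8] → █
    (7,2)@(15, 5): e=[6,10,4] → █
    (8,2)@(17, 5): e=[10,10,0] → ·  [on edge]
    (6,3)@(13, 7): e=[-14,30,4] → ·
    (7,3)@(15, 7): e=[-10,30,0] → ·  [on edge]
  covered (2 px):
    · · · · · · · · · ·
    · · · · · · · · · ·
    · · · · · · █ █ · ·
    · · · · · · · · · ·
T1:
  2·area = 20  (B↔C swapped to make it positive)
  edge (18, 4)→(8, 4): d=(-10,0) right/bottom  bias=-1
  edge (8, 4)→(10, 2): d=(2,-2) top-left  bias=+0
  edge (10, 2)→(18, 4): d=(8,2) right/bottom  bias=-1
    (5,0)@(11, 1): e=[30,0,-10] → ·  [on edge]
    (4,1)@(9, 3): e=[10,0,10] → █  [on edge]
    (5,1)@(11, 3): e=[10,4,6] → █
    (6,1)@(13, 3): e=[10,8,2] → █
    (7,1)@(15, 3): e=[10,12,-2] → ·
    (3,2)@(7, 5): e=[-10,0,30] → ·  [on edge]
    (4,2)@(9, 5): e=[-10,4,26] → ·
    (5,2)@(11, 5): e=[-10,8,22] → ·
    (6,2)@(13, 5): e=[-10,12,18] → ·
    (2,3)@(5, 7): e=[-30,0,50] → ·  [on edge]
  covered (3 px):
    · · · · · · · · · ·
    · · · · █ █ █ · · ·
    · · · · · · · · · ·
    · · · · · · · · · ·

Z-buffer (winner per pixel, '.' = empty):
  . . . . . . . . . .
  . . . . 1 1 1 . . .
  . . . . . . 0 0 . .
  . . . . . . . . . .

Result: 0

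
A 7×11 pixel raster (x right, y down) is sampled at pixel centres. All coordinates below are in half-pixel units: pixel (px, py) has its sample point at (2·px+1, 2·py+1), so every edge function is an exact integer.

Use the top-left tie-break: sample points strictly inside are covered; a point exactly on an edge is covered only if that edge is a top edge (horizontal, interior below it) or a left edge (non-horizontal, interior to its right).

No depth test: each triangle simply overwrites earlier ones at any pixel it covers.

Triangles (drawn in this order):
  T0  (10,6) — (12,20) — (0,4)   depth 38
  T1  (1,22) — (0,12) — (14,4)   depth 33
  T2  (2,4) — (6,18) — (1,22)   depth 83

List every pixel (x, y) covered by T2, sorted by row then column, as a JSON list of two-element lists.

T0:
  2·area = 136
  edge (10, 6)→(12, 20): d=(2,14) right/bottom  bias=-1
  edge (12, 20)→(0, 4): d=(-12,-16) top-left  bias=+0
  edge (0, 4)→(10, 6): d=(10,2) right/bottom  bias=-1
    (0,2)@(1, 5): e=[124,4,8] → █
    (1,2)@(3, 5): e=[96,36,4] → █
    (2,2)@(5, 5): e=[68,68,0] → ·  [on edge]
    (0,3)@(1, 7): e=[128,-20,28] → ·
    (1,3)@(3, 7): e=[100,12,24] → █
    (2,3)@(5, 7): e=[72,44,20] → █
    (3,3)@(7, 7): e=[44,76,16] → █
    (4,3)@(9, 7): e=[16,108,12] → █
    (5,3)@(11, 7): e=[-12,140,8] → ·
    (1,4)@(3, 9): e=[104,-12,44] → ·
    (2,4)@(5, 9): e=[76,20,40] → █
    (5,4)@(11, 9): e=[-8,116,28] → ·
    (5,6)@(11, 13): e=[0,68,68] → ·  [on edge]
  covered (16 px):
    · · · · · · ·
    · · · · · · ·
    █ █ · · · · ·
    · █ █ █ █ · ·
    · · █ █ █ · ·
    · · · █ █ · ·
    · · · █ █ · ·
    · · · · █ █ ·
    · · · · · █ ·
    · · · · · · ·
    · · · · · · ·
T1:
  2·area = 148
  edge (1, 22)→(0, 12): d=(-1,-10) top-left  bias=+0
  edge (0, 12)→(14, 4): d=(14,-8) top-left  bias=+0
  edge (14, 4)→(1, 22): d=(-13,18) right/bottom  bias=-1
    (6,2)@(13, 5): e=[137,6,5] → █
    (4,3)@(9, 7): e=[95,2,51] → █
    (5,3)@(11, 7): e=[115,18,15] → █
    (6,3)@(13, 7): e=[135,34,-21] → ·
    (3,4)@(7, 9): e=[73,14,61] → █
    (5,4)@(11, 9): e=[113,46,-11] → ·
    (1,5)@(3, 11): e=[31,10,107] → █
    (2,5)@(5, 11): e=[51,26,71] → █
    (4,5)@(9, 11): e=[91,58,-1] → ·
    (0,6)@(1, 13): e=[9,22,117] → █
    (4,6)@(9, 13): e=[89,86,-27] → ·
    (0,7)@(1, 15): e=[7,50,91] → █
  covered (20 px):
    · · · · · · ·
    · · · · · · ·
    · · · · · · █
    · · · · █ █ ·
    · · · █ █ · ·
    · █ █ █ · · ·
    █ █ █ █ · · ·
    █ █ █ · · · ·
    █ █ · · · · ·
    █ █ · · · · ·
    █ · · · · · ·
T2:
  2·area = 86
  edge (2, 4)→(6, 18): d=(4,14) right/bottom  bias=-1
  edge (6, 18)→(1, 22): d=(-5,4) right/bottom  bias=-1
  edge (1, 22)→(2, 4): d=(1,-18) top-left  bias=+0
    (1,4)@(3, 9): e=[6,57,23] → █
    (2,4)@(5, 9): e=[-22,49,59] → ·
    (1,5)@(3, 11): e=[14,47,25] → █
    (2,5)@(5, 11): e=[-14,39,61] → ·
    (1,6)@(3, 13): e=[22,37,27] → █
    (2,6)@(5, 13): e=[-6,29,63] → ·
    (1,7)@(3, 15): e=[30,27,29] → █
    (2,7)@(5, 15): e=[2,19,65] → █
    (3,7)@(7, 15): e=[-26,11,101] → ·
    (1,8)@(3, 17): e=[38,17,31] → █
    (3,8)@(7, 17): e=[-18,1,103] → ·
    (1,9)@(3, 19): e=[46,7,33] → █
  covered (8 px):
    · · · · · · ·
    · · · · · · ·
    · · · · · · ·
    · · · · · · ·
    · █ · · · · ·
    · █ · · · · ·
    · █ · · · · ·
    · █ █ · · · ·
    · █ █ · · · ·
    · █ · · · · ·
    · · · · · · ·

Answer: [[1,4],[1,5],[1,6],[1,7],[2,7],[1,8],[2,8],[1,9]]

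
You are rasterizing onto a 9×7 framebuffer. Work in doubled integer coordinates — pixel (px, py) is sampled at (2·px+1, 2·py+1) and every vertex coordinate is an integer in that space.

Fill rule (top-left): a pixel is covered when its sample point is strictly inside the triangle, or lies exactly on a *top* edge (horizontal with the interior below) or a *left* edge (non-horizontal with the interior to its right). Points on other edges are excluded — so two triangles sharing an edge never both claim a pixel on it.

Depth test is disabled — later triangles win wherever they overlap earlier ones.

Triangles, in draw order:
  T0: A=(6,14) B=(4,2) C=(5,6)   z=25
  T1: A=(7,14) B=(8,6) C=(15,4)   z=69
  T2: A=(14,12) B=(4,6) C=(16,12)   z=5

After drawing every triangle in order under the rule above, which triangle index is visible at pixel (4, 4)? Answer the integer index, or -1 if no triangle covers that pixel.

T0:
  2·area = 4
  edge (6, 14)→(4, 2): d=(-2,-12) top-left  bias=+0
  edge (4, 2)→(5, 6): d=(1,4) right/bottom  bias=-1
  edge (5, 6)→(6, 14): d=(1,8) right/bottom  bias=-1
    (2,3)@(5, 7): e=[2,1,1] → X
    (3,3)@(7, 7): e=[26,-7,-15] → .
    (2,4)@(5, 9): e=[-2,3,3] → .
  covered (1 px):
    . . . . . . . . .
    . . . . . . . . .
    . . . . . . . . .
    . . X . . . . . .
    . . . . . . . . .
    . . . . . . . . .
    . . . . . . . . .
T1:
  2·area = 54
  edge (7, 14)→(8, 6): d=(1,-8) top-left  bias=+0
  edge (8, 6)→(15, 4): d=(7,-2) top-left  bias=+0
  edge (15, 4)→(7, 14): d=(-8,10) right/bottom  bias=-1
    (6,2)@(13, 5): e=[39,3,12] → X
    (7,2)@(15, 5): e=[55,7,-8] → .
    (4,3)@(9, 7): e=[9,9,36] → X
    (5,3)@(11, 7): e=[25,13,16] → X
    (6,3)@(13, 7): e=[41,17,-4] → .
    (4,4)@(9, 9): e=[11,23,20] → X
    (5,4)@(11, 9): e=[27,27,0] → .  [on edge]
    (4,5)@(9, 11): e=[13,37,4] → X
    (5,5)@(11, 11): e=[29,41,-16] → .
    (4,6)@(9, 13): e=[15,51,-12] → .
  covered (5 px):
    . . . . . . . . .
    . . . . . . . . .
    . . . . . . X . .
    . . . . X X . . .
    . . . . X . . . .
    . . . . X . . . .
    . . . . . . . . .
T2:
  2·area = 12
  edge (14, 12)→(4, 6): d=(-10,-6) top-left  bias=+0
  edge (4, 6)→(16, 12): d=(12,6) right/bottom  bias=-1
  edge (16, 12)→(14, 12): d=(-2,0) right/bottom  bias=-1
    (4,4)@(9, 9): e=[0,6,6] → X  [on edge]
    (5,4)@(11, 9): e=[12,-6,6] → .
    (4,5)@(9, 11): e=[-20,30,2] → .
    (6,5)@(13, 11): e=[4,6,2] → X
    (7,5)@(15, 11): e=[16,-6,2] → .
    (6,6)@(13, 13): e=[-16,30,-2] → .
  covered (2 px):
    . . . . . . . . .
    . . . . . . . . .
    . . . . . . . . .
    . . . . . . . . .
    . . . . X . . . .
    . . . . . . X . .
    . . . . . . . . .

Z-buffer (winner per pixel, '.' = empty):
  . . . . . . . . .
  . . . . . . . . .
  . . . . . . 1 . .
  . . 0 . 1 1 . . .
  . . . . 2 . . . .
  . . . . 1 . 2 . .
  . . . . . . . . .

Final: 2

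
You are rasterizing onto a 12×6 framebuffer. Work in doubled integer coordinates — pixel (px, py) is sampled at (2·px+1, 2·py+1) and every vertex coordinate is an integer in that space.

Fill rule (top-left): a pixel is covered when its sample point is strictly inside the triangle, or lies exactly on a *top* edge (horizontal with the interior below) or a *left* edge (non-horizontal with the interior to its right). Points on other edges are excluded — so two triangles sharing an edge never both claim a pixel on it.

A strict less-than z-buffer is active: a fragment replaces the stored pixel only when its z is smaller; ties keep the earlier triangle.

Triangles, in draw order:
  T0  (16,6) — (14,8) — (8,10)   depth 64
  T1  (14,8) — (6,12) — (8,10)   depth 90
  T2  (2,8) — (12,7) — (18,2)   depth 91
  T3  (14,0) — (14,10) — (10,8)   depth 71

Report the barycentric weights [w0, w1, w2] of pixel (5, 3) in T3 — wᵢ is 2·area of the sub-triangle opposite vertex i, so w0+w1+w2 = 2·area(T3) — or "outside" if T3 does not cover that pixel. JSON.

T0:
  2·area = 8
  edge (16, 6)→(14, 8): d=(-2,2) right/bottom  bias=-1
  edge (14, 8)→(8, 10): d=(-6,2) right/bottom  bias=-1
  edge (8, 10)→(16, 6): d=(8,-4) top-left  bias=+0
    (10,0)@(21, 1): e=[0,28,-20] → ·  [on edge]
    (9,1)@(19, 3): e=[0,20,-12] → ·  [on edge]
    (8,2)@(17, 5): e=[0,12,-4] → ·  [on edge]
    (11,2)@(23, 5): e=[-12,0,20] → ·  [on edge]
    (7,3)@(15, 7): e=[0,4,4] → ·  [on edge]
    (8,3)@(17, 7): e=[-4,0,12] → ·  [on edge]
    (5,4)@(11, 9): e=[4,0,4] → ·  [on edge]
    (6,4)@(13, 9): e=[0,-4,12] → ·  [on edge]
    (2,5)@(5, 11): e=[12,0,-4] → ·  [on edge]
    (5,5)@(11, 11): e=[0,-12,20] → ·  [on edge]
  covered (0 px):
    · · · · · · · · · · · ·
    · · · · · · · · · · · ·
    · · · · · · · · · · · ·
    · · · · · · · · · · · ·
    · · · · · · · · · · · ·
    · · · · · · · · · · · ·
T1:
  2·area = 8
  edge (14, 8)→(6, 12): d=(-8,4) right/bottom  bias=-1
  edge (6, 12)→(8, 10): d=(2,-2) top-left  bias=+0
  edge (8, 10)→(14, 8): d=(6,-2) top-left  bias=+0
    (8,0)@(17, 1): e=[44,0,-36] → ·  [on edge]
    (7,1)@(15, 3): e=[36,0,-28] → ·  [on edge]
    (6,2)@(13, 5): e=[28,0,-20] → ·  [on edge]
    (11,2)@(23, 5): e=[-12,20,0] → ·  [on edge]
    (5,3)@(11, 7): e=[20,0,-12] → ·  [on edge]
    (8,3)@(17, 7): e=[-4,12,0] → ·  [on edge]
    (4,4)@(9, 9): e=[12,0,-4] → ·  [on edge]
    (5,4)@(11, 9): e=[4,4,0] → █  [on edge]
    (6,4)@(13, 9): e=[-4,8,4] → ·
    (2,5)@(5, 11): e=[12,-4,0] → ·  [on edge]
    (3,5)@(7, 11): e=[4,0,4] → █  [on edge]
    (4,5)@(9, 11): e=[-4,4,8] → ·
  covered (2 px):
    · · · · · · · · · · · ·
    · · · · · · · · · · · ·
    · · · · · · · · · · · ·
    · · · · · · · · · · · ·
    · · · · · █ · · · · · ·
    · · · █ · · · · · · · ·
T2:
  2·area = 44  (B↔C swapped to make it positive)
  edge (2, 8)→(18, 2): d=(16,-6) top-left  bias=+0
  edge (18, 2)→(12, 7): d=(-6,5) right/bottom  bias=-1
  edge (12, 7)→(2, 8): d=(-10,1) right/bottom  bias=-1
    (5,2)@(11, 5): e=[6,17,21] → █
    (6,2)@(13, 5): e=[18,7,19] → █
    (7,2)@(15, 5): e=[30,-3,17] → ·
    (2,3)@(5, 7): e=[2,35,7] → █
    (3,3)@(7, 7): e=[14,25,5] → █
    (4,3)@(9, 7): e=[26,15,3] → █
    (6,3)@(13, 7): e=[50,-5,-1] → ·
    (2,4)@(5, 9): e=[34,23,-13] → ·
    (3,4)@(7, 9): e=[46,13,-15] → ·
    (4,4)@(9, 9): e=[58,3,-17] → ·
    (5,4)@(11, 9): e=[70,-7,-19] → ·
  covered (6 px):
    · · · · · · · · · · · ·
    · · · · · · · · · · · ·
    · · · · · █ █ · · · · ·
    · · █ █ █ █ · · · · · ·
    · · · · · · · · · · · ·
    · · · · · · · · · · · ·
T3:
  2·area = 40
  edge (14, 0)→(14, 10): d=(0,10) right/bottom  bias=-1
  edge (14, 10)→(10, 8): d=(-4,-2) top-left  bias=+0
  edge (10, 8)→(14, 0): d=(4,-8) top-left  bias=+0
    (6,1)@(13, 3): e=[10,26,4] → █
    (7,1)@(15, 3): e=[-10,30,20] → ·
    (6,2)@(13, 5): e=[10,18,12] → █
    (7,2)@(15, 5): e=[-10,22,28] → ·
    (5,3)@(11, 7): e=[30,6,4] → █
    (7,3)@(15, 7): e=[-10,14,36] → ·
    (5,4)@(11, 9): e=[30,-2,12] → ·
    (6,4)@(13, 9): e=[10,2,28] → █
    (7,4)@(15, 9): e=[-10,6,44] → ·
    (6,5)@(13, 11): e=[10,-6,36] → ·
  covered (5 px):
    · · · · · · · · · · · ·
    · · · · · · █ · · · · ·
    · · · · · · █ · · · · ·
    · · · · · █ █ · · · · ·
    · · · · · · █ · · · · ·
    · · · · · · · · · · · ·

Result: [6,4,30]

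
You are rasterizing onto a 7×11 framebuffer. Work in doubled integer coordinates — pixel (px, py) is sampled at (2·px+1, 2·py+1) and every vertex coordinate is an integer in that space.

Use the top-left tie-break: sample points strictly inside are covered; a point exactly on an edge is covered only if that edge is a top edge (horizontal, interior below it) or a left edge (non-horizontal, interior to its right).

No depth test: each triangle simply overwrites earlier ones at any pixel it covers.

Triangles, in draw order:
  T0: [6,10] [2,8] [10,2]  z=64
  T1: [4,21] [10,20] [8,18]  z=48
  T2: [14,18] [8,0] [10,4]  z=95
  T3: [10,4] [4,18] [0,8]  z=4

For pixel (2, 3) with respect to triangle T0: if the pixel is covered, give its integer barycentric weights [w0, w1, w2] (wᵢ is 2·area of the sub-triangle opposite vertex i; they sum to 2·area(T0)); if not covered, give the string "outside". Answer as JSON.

T0:
  2·area = 40
  edge (6, 10)→(2, 8): d=(-4,-2) top-left  bias=+0
  edge (2, 8)→(10, 2): d=(8,-6) top-left  bias=+0
  edge (10, 2)→(6, 10): d=(-4,8) right/bottom  bias=-1
    (4,1)@(9, 3): e=[34,2,4] → #
    (5,1)@(11, 3): e=[38,14,-12] → ·
    (3,2)@(7, 5): e=[22,6,12] → #
    (4,2)@(9, 5): e=[26,18,-4] → ·
    (2,3)@(5, 7): e=[10,10,20] → #
    (4,3)@(9, 7): e=[18,34,-12] → ·
    (2,4)@(5, 9): e=[2,26,12] → #
    (3,4)@(7, 9): e=[6,38,-4] → ·
    (2,5)@(5, 11): e=[-6,42,4] → ·
  covered (5 px):
    · · · · · · ·
    · · · · # · ·
    · · · # · · ·
    · · # # · · ·
    · · # · · · ·
    · · · · · · ·
    · · · · · · ·
    · · · · · · ·
    · · · · · · ·
    · · · · · · ·
    · · · · · · ·
T1:
  2·area = 14  (B↔C swapped to make it positive)
  edge (4, 21)→(8, 18): d=(4,-3) top-left  bias=+0
  edge (8, 18)→(10, 20): d=(2,2) right/bottom  bias=-1
  edge (10, 20)→(4, 21): d=(-6,1) right/bottom  bias=-1
    (0,5)@(1, 11): e=[-49,0,63] → ·  [on edge]
    (1,6)@(3, 13): e=[-35,0,49] → ·  [on edge]
    (2,7)@(5, 15): e=[-21,0,35] → ·  [on edge]
    (3,8)@(7, 17): e=[-7,0,21] → ·  [on edge]
    (3,9)@(7, 19): e=[1,4,9] → #
    (4,9)@(9, 19): e=[7,0,7] → ·  [on edge]
    (3,10)@(7, 21): e=[9,8,-3] → ·
    (5,10)@(11, 21): e=[21,0,-7] → ·  [on edge]
  covered (1 px):
    · · · · · · ·
    · · · · · · ·
    · · · · · · ·
    · · · · · · ·
    · · · · · · ·
    · · · · · · ·
    · · · · · · ·
    · · · · · · ·
    · · · · · · ·
    · · · # · · ·
    · · · · · · ·
T2:
  2·area = 12
  edge (14, 18)→(8, 0): d=(-6,-18) top-left  bias=+0
  edge (8, 0)→(10, 4): d=(2,4) right/bottom  bias=-1
  edge (10, 4)→(14, 18): d=(4,14) right/bottom  bias=-1
    (4,1)@(9, 3): e=[0,2,10] → #  [on edge]
    (5,1)@(11, 3): e=[36,-6,-18] → ·
    (4,2)@(9, 5): e=[-12,6,18] → ·
    (5,4)@(11, 9): e=[0,6,6] → #  [on edge]
    (6,4)@(13, 9): e=[36,-2,-22] → ·
    (5,5)@(11, 11): e=[-12,10,14] → ·
    (6,7)@(13, 15): e=[0,10,2] → #  [on edge]
    (6,8)@(13, 17): e=[-12,14,10] → ·
  covered (3 px):
    · · · · · · ·
    · · · · # · ·
    · · · · · · ·
    · · · · · · ·
    · · · · · # ·
    · · · · · · ·
    · · · · · · ·
    · · · · · · #
    · · · · · · ·
    · · · · · · ·
    · · · · · · ·
T3:
  2·area = 116
  edge (10, 4)→(4, 18): d=(-6,14) right/bottom  bias=-1
  edge (4, 18)→(0, 8): d=(-4,-10) top-left  bias=+0
  edge (0, 8)→(10, 4): d=(10,-4) top-left  bias=+0
    (4,2)@(9, 5): e=[8,102,6] → #
    (5,2)@(11, 5): e=[-20,122,14] → ·
    (1,3)@(3, 7): e=[80,34,2] → #
    (2,3)@(5, 7): e=[52,54,10] → #
    (3,3)@(7, 7): e=[24,74,18] → #
    (4,3)@(9, 7): e=[-4,94,26] → ·
    (0,4)@(1, 9): e=[96,6,14] → #
    (4,4)@(9, 9): e=[-16,86,46] → ·
    (0,5)@(1, 11): e=[84,-2,34] → ·
    (1,5)@(3, 11): e=[56,18,42] → #
    (3,5)@(7, 11): e=[0,58,58] → ·  [on edge]
    (1,6)@(3, 13): e=[44,10,62] → #
  covered (14 px):
    · · · · · · ·
    · · · · · · ·
    · · · · # · ·
    · # # # · · ·
    # # # # · · ·
    · # # · · · ·
    · # # · · · ·
    · # # · · · ·
    · · · · · · ·
    · · · · · · ·
    · · · · · · ·

Result: [10,20,10]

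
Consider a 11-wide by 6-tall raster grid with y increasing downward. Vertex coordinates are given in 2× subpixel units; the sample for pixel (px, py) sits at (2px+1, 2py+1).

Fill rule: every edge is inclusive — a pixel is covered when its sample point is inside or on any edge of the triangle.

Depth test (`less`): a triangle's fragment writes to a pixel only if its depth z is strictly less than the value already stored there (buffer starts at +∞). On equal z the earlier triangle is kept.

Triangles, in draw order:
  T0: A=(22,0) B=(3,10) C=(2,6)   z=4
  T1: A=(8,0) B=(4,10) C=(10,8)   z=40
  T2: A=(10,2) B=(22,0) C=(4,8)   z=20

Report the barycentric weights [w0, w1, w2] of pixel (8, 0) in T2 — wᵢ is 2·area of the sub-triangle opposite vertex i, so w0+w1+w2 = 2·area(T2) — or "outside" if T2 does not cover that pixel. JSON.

T0:
  2·area = 86
  edge (22, 0)→(3, 10): d=(-19,10) inclusive
  edge (3, 10)→(2, 6): d=(-1,-4) inclusive
  edge (2, 6)→(22, 0): d=(20,-6) inclusive
    (9,0)@(19, 1): e=[11,73,2] → #
    (10,0)@(21, 1): e=[-9,81,14] → ·
    (6,1)@(13, 3): e=[33,47,6] → #
    (7,1)@(15, 3): e=[13,55,18] → #
    (8,1)@(17, 3): e=[-7,63,30] → ·
    (9,1)@(19, 3): e=[-27,71,42] → ·
    (3,2)@(7, 5): e=[55,21,10] → #
    (4,2)@(9, 5): e=[35,29,22] → #
    (5,2)@(11, 5): e=[15,37,34] → #
    (6,2)@(13, 5): e=[-5,45,46] → ·
    (7,2)@(15, 5): e=[-25,53,58] → ·
    (1,3)@(3, 7): e=[57,3,26] → #
  covered (10 px):
    · · · · · · · · · # ·
    · · · · · · # # · · ·
    · · · # # # · · · · ·
    · # # # · · · · · · ·
    · # · · · · · · · · ·
    · · · · · · · · · · ·
T1:
  2·area = 52  (B↔C swapped to make it positive)
  edge (8, 0)→(10, 8): d=(2,8) inclusive
  edge (10, 8)→(4, 10): d=(-6,2) inclusive
  edge (4, 10)→(8, 0): d=(4,-10) inclusive
    (3,1)@(7, 3): e=[14,36,2] → #
    (4,1)@(9, 3): e=[-2,32,22] → ·
    (3,2)@(7, 5): e=[18,24,10] → #
    (4,2)@(9, 5): e=[2,20,30] → #
    (5,2)@(11, 5): e=[-14,16,50] → ·
    (9,2)@(19, 5): e=[-78,0,130] → ·  [on edge]
    (3,3)@(7, 7): e=[22,12,18] → #
    (5,3)@(11, 7): e=[-10,4,58] → ·
    (6,3)@(13, 7): e=[-26,0,78] → ·  [on edge]
    (2,4)@(5, 9): e=[42,4,6] → #
    (3,4)@(7, 9): e=[26,0,26] → #  [on edge]
    (4,4)@(9, 9): e=[10,-4,46] → ·
    (0,5)@(1, 11): e=[78,0,-26] → ·  [on edge]
  covered (7 px):
    · · · · · · · · · · ·
    · · · # · · · · · · ·
    · · · # # · · · · · ·
    · · · # # · · · · · ·
    · · # # · · · · · · ·
    · · · · · · · · · · ·
T2:
  2·area = 60
  edge (10, 2)→(22, 0): d=(12,-2) inclusive
  edge (22, 0)→(4, 8): d=(-18,8) inclusive
  edge (4, 8)→(10, 2): d=(6,-6) inclusive
    (5,0)@(11, 1): e=[-10,70,0] → ·  [on edge]
    (8,0)@(17, 1): e=[2,22,36] → #
    (9,0)@(19, 1): e=[6,6,48] → #
    (10,0)@(21, 1): e=[10,-10,60] → ·
    (4,1)@(9, 3): e=[10,50,0] → #  [on edge]
    (5,1)@(11, 3): e=[14,34,12] → #
    (6,1)@(13, 3): e=[18,18,24] → #
    (7,1)@(15, 3): e=[22,2,36] → #
    (8,1)@(17, 3): e=[26,-14,48] → ·
    (9,1)@(19, 3): e=[30,-30,60] → ·
    (3,2)@(7, 5): e=[30,30,0] → #  [on edge]
    (5,2)@(11, 5): e=[38,-2,24] → ·
    (2,3)@(5, 7): e=[50,10,0] → #  [on edge]
    (1,4)@(3, 9): e=[70,-10,0] → ·  [on edge]
    (0,5)@(1, 11): e=[90,-30,0] → ·  [on edge]
  covered (9 px):
    · · · · · · · · # # ·
    · · · · # # # # · · ·
    · · · # # · · · · · ·
    · · # · · · · · · · ·
    · · · · · · · · · · ·
    · · · · · · · · · · ·

Answer: [22,36,2]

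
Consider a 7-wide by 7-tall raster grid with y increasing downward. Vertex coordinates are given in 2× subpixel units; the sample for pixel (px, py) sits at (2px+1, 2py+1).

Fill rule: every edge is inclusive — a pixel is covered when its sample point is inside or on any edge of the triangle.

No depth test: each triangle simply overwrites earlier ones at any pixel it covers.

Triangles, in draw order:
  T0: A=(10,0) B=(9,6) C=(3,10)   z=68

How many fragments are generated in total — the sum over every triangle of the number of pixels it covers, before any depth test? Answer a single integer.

T0:
  2·area = 32
  edge (10, 0)→(9, 6): d=(-1,6) inclusive
  edge (9, 6)→(3, 10): d=(-6,4) inclusive
  edge (3, 10)→(10, 0): d=(7,-10) inclusive
    (4,1)@(9, 3): e=[3,18,11] → █
    (5,1)@(11, 3): e=[-9,10,31] → ·
    (3,2)@(7, 5): e=[13,14,5] → █
    (5,2)@(11, 5): e=[-11,-2,45] → ·
    (3,3)@(7, 7): e=[11,2,19] → █
    (4,3)@(9, 7): e=[-1,-6,39] → ·
    (3,4)@(7, 9): e=[9,-10,33] → ·
  covered (4 px):
    · · · · · · ·
    · · · · █ · ·
    · · · █ █ · ·
    · · · █ · · ·
    · · · · · · ·
    · · · · · · ·
    · · · · · · ·

Final: 4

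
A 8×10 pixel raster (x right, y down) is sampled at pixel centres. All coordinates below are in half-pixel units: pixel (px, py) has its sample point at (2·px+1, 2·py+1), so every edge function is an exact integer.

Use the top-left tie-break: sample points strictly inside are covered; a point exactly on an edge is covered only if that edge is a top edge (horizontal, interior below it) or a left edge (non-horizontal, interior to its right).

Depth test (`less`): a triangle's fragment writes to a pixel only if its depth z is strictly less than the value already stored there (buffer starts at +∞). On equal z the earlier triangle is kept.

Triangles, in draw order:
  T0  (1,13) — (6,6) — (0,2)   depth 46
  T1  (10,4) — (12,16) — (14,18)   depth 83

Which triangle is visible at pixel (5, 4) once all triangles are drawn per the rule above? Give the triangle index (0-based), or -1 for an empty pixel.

T0:
  2·area = 62  (B↔C swapped to make it positive)
  edge (1, 13)→(0, 2): d=(-1,-11) top-left  bias=+0
  edge (0, 2)→(6, 6): d=(6,4) right/bottom  bias=-1
  edge (6, 6)→(1, 13): d=(-5,7) right/bottom  bias=-1
    (0,1)@(1, 3): e=[10,2,50] → #
    (1,1)@(3, 3): e=[32,-6,36] → ·
    (0,2)@(1, 5): e=[8,14,40] → #
    (1,2)@(3, 5): e=[30,6,26] → #
    (2,2)@(5, 5): e=[52,-2,12] → ·
    (0,3)@(1, 7): e=[6,26,30] → #
    (2,3)@(5, 7): e=[50,10,2] → #
    (3,3)@(7, 7): e=[72,2,-12] → ·
    (0,4)@(1, 9): e=[4,38,20] → #
    (2,4)@(5, 9): e=[48,22,-8] → ·
    (0,5)@(1, 11): e=[2,50,10] → #
    (1,5)@(3, 11): e=[24,42,-4] → ·
    (0,6)@(1, 13): e=[0,62,0] → ·  [on edge]
  covered (9 px):
    · · · · · · · ·
    # · · · · · · ·
    # # · · · · · ·
    # # # · · · · ·
    # # · · · · · ·
    # · · · · · · ·
    · · · · · · · ·
    · · · · · · · ·
    · · · · · · · ·
    · · · · · · · ·
T1:
  2·area = 20  (B↔C swapped to make it positive)
  edge (10, 4)→(14, 18): d=(4,14) right/bottom  bias=-1
  edge (14, 18)→(12, 16): d=(-2,-2) top-left  bias=+0
  edge (12, 16)→(10, 4): d=(-2,-12) top-left  bias=+0
    (0,2)@(1, 5): e=[130,0,-110] → ·  [on edge]
    (1,3)@(3, 7): e=[110,0,-90] → ·  [on edge]
    (2,4)@(5, 9): e=[90,0,-70] → ·  [on edge]
    (5,4)@(11, 9): e=[6,12,2] → #
    (6,4)@(13, 9): e=[-22,16,26] → ·
    (3,5)@(7, 11): e=[70,0,-50] → ·  [on edge]
    (5,5)@(11, 11): e=[14,8,-2] → ·
    (4,6)@(9, 13): e=[50,0,-30] → ·  [on edge]
    (5,7)@(11, 15): e=[30,0,-10] → ·  [on edge]
    (6,7)@(13, 15): e=[2,4,14] → #
    (7,7)@(15, 15): e=[-26,8,38] → ·
    (6,8)@(13, 17): e=[10,0,10] → #  [on edge]
    (7,9)@(15, 19): e=[-10,0,30] → ·  [on edge]
  covered (3 px):
    · · · · · · · ·
    · · · · · · · ·
    · · · · · · · ·
    · · · · · · · ·
    · · · · · # · ·
    · · · · · · · ·
    · · · · · · · ·
    · · · · · · # ·
    · · · · · · # ·
    · · · · · · · ·

Z-buffer (winner per pixel, '.' = empty):
  . . . . . . . .
  0 . . . . . . .
  0 0 . . . . . .
  0 0 0 . . . . .
  0 0 . . . 1 . .
  0 . . . . . . .
  . . . . . . . .
  . . . . . . 1 .
  . . . . . . 1 .
  . . . . . . . .

Result: 1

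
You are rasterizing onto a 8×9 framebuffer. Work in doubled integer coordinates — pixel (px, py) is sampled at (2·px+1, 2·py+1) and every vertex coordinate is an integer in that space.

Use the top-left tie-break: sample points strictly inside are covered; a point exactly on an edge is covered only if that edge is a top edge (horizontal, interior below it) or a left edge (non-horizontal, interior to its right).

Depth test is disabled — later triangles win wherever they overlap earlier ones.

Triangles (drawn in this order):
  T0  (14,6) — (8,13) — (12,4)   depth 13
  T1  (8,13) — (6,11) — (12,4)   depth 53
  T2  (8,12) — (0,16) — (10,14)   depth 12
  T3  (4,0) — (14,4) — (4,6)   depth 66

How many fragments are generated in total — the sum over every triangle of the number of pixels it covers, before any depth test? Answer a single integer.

T0:
  2·area = 26
  edge (14, 6)→(8, 13): d=(-6,7) right/bottom  bias=-1
  edge (8, 13)→(12, 4): d=(4,-9) top-left  bias=+0
  edge (12, 4)→(14, 6): d=(2,2) right/bottom  bias=-1
    (4,0)@(9, 1): e=[65,-39,0] → .  [on edge]
    (5,1)@(11, 3): e=[39,-13,0] → .  [on edge]
    (6,2)@(13, 5): e=[13,13,0] → .  [on edge]
    (5,3)@(11, 7): e=[15,3,8] → X
    (6,3)@(13, 7): e=[1,21,4] → X
    (7,3)@(15, 7): e=[-13,39,0] → .  [on edge]
    (5,4)@(11, 9): e=[3,11,12] → X
    (6,4)@(13, 9): e=[-11,29,8] → .
    (4,5)@(9, 11): e=[5,1,20] → X
    (5,5)@(11, 11): e=[-9,19,16] → .
    (4,6)@(9, 13): e=[-7,9,24] → .
  covered (4 px):
    . . . . . . . .
    . . . . . . . .
    . . . . . . . .
    . . . . . X X .
    . . . . . X . .
    . . . . X . . .
    . . . . . . . .
    . . . . . . . .
    . . . . . . . .
T1:
  2·area = 26
  edge (8, 13)→(6, 11): d=(-2,-2) top-left  bias=+0
  edge (6, 11)→(12, 4): d=(6,-7) top-left  bias=+0
  edge (12, 4)→(8, 13): d=(-4,9) right/bottom  bias=-1
    (4,4)@(9, 9): e=[10,9,7] → X
    (5,4)@(11, 9): e=[14,23,-11] → .
    (3,5)@(7, 11): e=[2,7,17] → X
    (4,5)@(9, 11): e=[6,21,-1] → .
    (3,6)@(7, 13): e=[-2,19,9] → .
  covered (2 px):
    . . . . . . . .
    . . . . . . . .
    . . . . . . . .
    . . . . . . . .
    . . . . X . . .
    . . . X . . . .
    . . . . . . . .
    . . . . . . . .
    . . . . . . . .
T2:
  2·area = 24  (B↔C swapped to make it positive)
  edge (8, 12)→(10, 14): d=(2,2) right/bottom  bias=-1
  edge (10, 14)→(0, 16): d=(-10,2) right/bottom  bias=-1
  edge (0, 16)→(8, 12): d=(8,-4) top-left  bias=+0
    (0,2)@(1, 5): e=[0,108,-84] → .  [on edge]
    (1,3)@(3, 7): e=[0,84,-60] → .  [on edge]
    (2,4)@(5, 9): e=[0,60,-36] → .  [on edge]
    (3,5)@(7, 11): e=[0,36,-12] → .  [on edge]
    (3,6)@(7, 13): e=[4,16,4] → X
    (4,6)@(9, 13): e=[0,12,12] → .  [on edge]
    (7,6)@(15, 13): e=[-12,0,36] → .  [on edge]
    (1,7)@(3, 15): e=[16,4,4] → X
    (2,7)@(5, 15): e=[12,0,12] → .  [on edge]
    (3,7)@(7, 15): e=[8,-4,20] → .
    (5,7)@(11, 15): e=[0,-12,36] → .  [on edge]
    (1,8)@(3, 17): e=[20,-16,20] → .
    (6,8)@(13, 17): e=[0,-36,60] → .  [on edge]
  covered (2 px):
    . . . . . . . .
    . . . . . . . .
    . . . . . . . .
    . . . . . . . .
    . . . . . . . .
    . . . . . . . .
    . . . X . . . .
    . X . . . . . .
    . . . . . . . .
T3:
  2·area = 60
  edge (4, 0)→(14, 4): d=(10,4) right/bottom  bias=-1
  edge (14, 4)→(4, 6): d=(-10,2) right/bottom  bias=-1
  edge (4, 6)→(4, 0): d=(0,-6) top-left  bias=+0
    (2,0)@(5, 1): e=[6,48,6] → X
    (3,0)@(7, 1): e=[-2,44,18] → .
    (2,1)@(5, 3): e=[26,28,6] → X
    (3,1)@(7, 3): e=[18,24,18] → X
    (4,1)@(9, 3): e=[10,20,30] → X
    (5,1)@(11, 3): e=[2,16,42] → X
    (6,1)@(13, 3): e=[-6,12,54] → .
    (2,2)@(5, 5): e=[46,8,6] → X
    (4,2)@(9, 5): e=[30,0,30] → .  [on edge]
    (5,2)@(11, 5): e=[22,-4,42] → .
    (2,3)@(5, 7): e=[66,-12,6] → .
    (3,3)@(7, 7): e=[58,-16,18] → .
  covered (7 px):
    . . X . . . . .
    . . X X X X . .
    . . X X . . . .
    . . . . . . . .
    . . . . . . . .
    . . . . . . . .
    . . . . . . . .
    . . . . . . . .
    . . . . . . . .

Result: 15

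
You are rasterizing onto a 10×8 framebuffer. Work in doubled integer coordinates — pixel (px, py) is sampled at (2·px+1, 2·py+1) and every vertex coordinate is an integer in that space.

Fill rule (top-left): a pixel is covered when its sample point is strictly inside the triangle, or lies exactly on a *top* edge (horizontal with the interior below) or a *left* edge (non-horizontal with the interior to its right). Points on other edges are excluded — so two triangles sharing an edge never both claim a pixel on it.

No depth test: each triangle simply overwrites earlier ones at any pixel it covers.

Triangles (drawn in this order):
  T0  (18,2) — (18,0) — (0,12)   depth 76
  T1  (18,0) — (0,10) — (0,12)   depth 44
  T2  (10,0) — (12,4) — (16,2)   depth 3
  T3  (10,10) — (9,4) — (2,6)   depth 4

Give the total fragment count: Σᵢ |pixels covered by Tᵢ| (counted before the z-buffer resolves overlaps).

T0:
  2·area = 36  (B↔C swapped to make it positive)
  edge (18, 2)→(0, 12): d=(-18,10) right/bottom  bias=-1
  edge (0, 12)→(18, 0): d=(18,-12) top-left  bias=+0
  edge (18, 0)→(18, 2): d=(0,2) right/bottom  bias=-1
    (8,0)@(17, 1): e=[28,6,2] → #
    (9,0)@(19, 1): e=[8,30,-2] → ·
    (7,1)@(15, 3): e=[12,18,6] → #
    (8,1)@(17, 3): e=[-8,42,2] → ·
    (5,2)@(11, 5): e=[16,6,14] → #
    (6,2)@(13, 5): e=[-4,30,10] → ·
    (7,2)@(15, 5): e=[-24,54,6] → ·
    (4,3)@(9, 7): e=[0,18,18] → ·  [on edge]
    (5,3)@(11, 7): e=[-20,42,14] → ·
    (2,4)@(5, 9): e=[4,6,26] → #
    (3,4)@(7, 9): e=[-16,30,22] → ·
    (2,5)@(5, 11): e=[-32,42,26] → ·
  covered (4 px):
    · · · · · · · · # ·
    · · · · · · · # · ·
    · · · · · # · · · ·
    · · · · · · · · · ·
    · · # · · · · · · ·
    · · · · · · · · · ·
    · · · · · · · · · ·
    · · · · · · · · · ·
T1:
  2·area = 36  (B↔C swapped to make it positive)
  edge (18, 0)→(0, 12): d=(-18,12) right/bottom  bias=-1
  edge (0, 12)→(0, 10): d=(0,-2) top-left  bias=+0
  edge (0, 10)→(18, 0): d=(18,-10) top-left  bias=+0
    (6,1)@(13, 3): e=[6,26,4] → #
    (7,1)@(15, 3): e=[-18,30,24] → ·
    (4,2)@(9, 5): e=[18,18,0] → #  [on edge]
    (5,2)@(11, 5): e=[-6,22,20] → ·
    (6,2)@(13, 5): e=[-30,26,40] → ·
    (3,3)@(7, 7): e=[6,14,16] → #
    (4,3)@(9, 7): e=[-18,18,36] → ·
    (1,4)@(3, 9): e=[18,6,12] → #
    (2,4)@(5, 9): e=[-6,10,32] → ·
    (3,4)@(7, 9): e=[-30,14,52] → ·
    (0,5)@(1, 11): e=[6,2,28] → #
    (1,5)@(3, 11): e=[-18,6,48] → ·
  covered (5 px):
    · · · · · · · · · ·
    · · · · · · # · · ·
    · · · · # · · · · ·
    · · · # · · · · · ·
    · # · · · · · · · ·
    # · · · · · · · · ·
    · · · · · · · · · ·
    · · · · · · · · · ·
T2:
  2·area = 20  (B↔C swapped to make it positive)
  edge (10, 0)→(16, 2): d=(6,2) right/bottom  bias=-1
  edge (16, 2)→(12, 4): d=(-4,2) right/bottom  bias=-1
  edge (12, 4)→(10, 0): d=(-2,-4) top-left  bias=+0
    (5,0)@(11, 1): e=[4,14,2] → #
    (6,0)@(13, 1): e=[0,10,10] → ·  [on edge]
    (5,1)@(11, 3): e=[16,6,-2] → ·
    (6,1)@(13, 3): e=[12,2,6] → #
    (7,1)@(15, 3): e=[8,-2,14] → ·
    (9,1)@(19, 3): e=[0,-10,30] → ·  [on edge]
    (6,2)@(13, 5): e=[24,-6,2] → ·
  covered (2 px):
    · · · · · # · · · ·
    · · · · · · # · · ·
    · · · · · · · · · ·
    · · · · · · · · · ·
    · · · · · · · · · ·
    · · · · · · · · · ·
    · · · · · · · · · ·
    · · · · · · · · · ·
T3:
  2·area = 44  (B↔C swapped to make it positive)
  edge (10, 10)→(2, 6): d=(-8,-4) top-left  bias=+0
  edge (2, 6)→(9, 4): d=(7,-2) top-left  bias=+0
  edge (9, 4)→(10, 10): d=(1,6) right/bottom  bias=-1
    (3,2)@(7, 5): e=[28,3,13] → #
    (4,2)@(9, 5): e=[36,7,1] → #
    (5,2)@(11, 5): e=[44,11,-11] → ·
    (2,3)@(5, 7): e=[4,13,27] → #
    (5,3)@(11, 7): e=[28,25,-9] → ·
    (2,4)@(5, 9): e=[-12,27,29] → ·
    (3,4)@(7, 9): e=[-4,31,17] → ·
    (4,4)@(9, 9): e=[4,35,5] → #
    (5,4)@(11, 9): e=[12,39,-7] → ·
    (4,5)@(9, 11): e=[-12,49,7] → ·
  covered (6 px):
    · · · · · · · · · ·
    · · · · · · · · · ·
    · · · # # · · · · ·
    · · # # # · · · · ·
    · · · · # · · · · ·
    · · · · · · · · · ·
    · · · · · · · · · ·
    · · · · · · · · · ·

Answer: 17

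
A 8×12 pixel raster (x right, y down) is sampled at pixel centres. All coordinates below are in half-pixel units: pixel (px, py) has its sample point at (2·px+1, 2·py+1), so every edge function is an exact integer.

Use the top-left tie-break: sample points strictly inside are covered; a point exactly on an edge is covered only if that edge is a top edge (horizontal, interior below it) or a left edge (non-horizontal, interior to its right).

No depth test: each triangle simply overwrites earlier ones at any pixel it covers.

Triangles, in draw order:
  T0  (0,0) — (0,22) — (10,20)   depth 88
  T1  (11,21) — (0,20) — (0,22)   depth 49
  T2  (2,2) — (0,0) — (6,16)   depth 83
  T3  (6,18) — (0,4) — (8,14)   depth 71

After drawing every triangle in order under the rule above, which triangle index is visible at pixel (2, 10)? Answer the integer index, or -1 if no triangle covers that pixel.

T0:
  2·area = 220  (B↔C swapped to make it positive)
  edge (0, 0)→(10, 20): d=(10,20) right/bottom  bias=-1
  edge (10, 20)→(0, 22): d=(-10,2) right/bottom  bias=-1
  edge (0, 22)→(0, 0): d=(0,-22) top-left  bias=+0
    (0,1)@(1, 3): e=[10,188,22] → #
    (1,1)@(3, 3): e=[-30,184,66] → ·
    (0,2)@(1, 5): e=[30,168,22] → #
    (1,2)@(3, 5): e=[-10,164,66] → ·
    (0,3)@(1, 7): e=[50,148,22] → #
    (1,3)@(3, 7): e=[10,144,66] → #
    (2,3)@(5, 7): e=[-30,140,110] → ·
    (0,4)@(1, 9): e=[70,128,22] → #
    (2,4)@(5, 9): e=[-10,120,110] → ·
    (0,5)@(1, 11): e=[90,108,22] → #
    (2,5)@(5, 11): e=[10,100,110] → #
    (3,5)@(7, 11): e=[-30,96,154] → ·
    (7,9)@(15, 19): e=[-110,0,330] → ·  [on edge]
    (2,10)@(5, 21): e=[110,0,110] → ·  [on edge]
  covered (27 px):
    · · · · · · · ·
    # · · · · · · ·
    # · · · · · · ·
    # # · · · · · ·
    # # · · · · · ·
    # # # · · · · ·
    # # # · · · · ·
    # # # # · · · ·
    # # # # · · · ·
    # # # # # · · ·
    # # · · · · · ·
    · · · · · · · ·
T1:
  2·area = 22  (B↔C swapped to make it positive)
  edge (11, 21)→(0, 22): d=(-11,1) right/bottom  bias=-1
  edge (0, 22)→(0, 20): d=(0,-2) top-left  bias=+0
  edge (0, 20)→(11, 21): d=(11,1) right/bottom  bias=-1
    (0,10)@(1, 21): e=[10,2,10] → #
    (1,10)@(3, 21): e=[8,6,8] → #
    (2,10)@(5, 21): e=[6,10,6] → #
    (3,10)@(7, 21): e=[4,14,4] → #
    (4,10)@(9, 21): e=[2,18,2] → #
    (5,10)@(11, 21): e=[0,22,0] → ·  [on edge]
    (0,11)@(1, 23): e=[-12,2,32] → ·
    (1,11)@(3, 23): e=[-14,6,30] → ·
    (2,11)@(5, 23): e=[-16,10,28] → ·
    (3,11)@(7, 23): e=[-18,14,26] → ·
    (4,11)@(9, 23): e=[-20,18,24] → ·
  covered (5 px):
    · · · · · · · ·
    · · · · · · · ·
    · · · · · · · ·
    · · · · · · · ·
    · · · · · · · ·
    · · · · · · · ·
    · · · · · · · ·
    · · · · · · · ·
    · · · · · · · ·
    · · · · · · · ·
    # # # # # · · ·
    · · · · · · · ·
T2:
  2·area = 20  (B↔C swapped to make it positive)
  edge (2, 2)→(6, 16): d=(4,14) right/bottom  bias=-1
  edge (6, 16)→(0, 0): d=(-6,-16) top-left  bias=+0
  edge (0, 0)→(2, 2): d=(2,2) right/bottom  bias=-1
    (0,0)@(1, 1): e=[10,10,0] → ·  [on edge]
    (1,1)@(3, 3): e=[-10,30,0] → ·  [on edge]
    (2,2)@(5, 5): e=[-30,50,0] → ·  [on edge]
    (1,3)@(3, 7): e=[6,6,8] → #
    (2,3)@(5, 7): e=[-22,38,4] → ·
    (3,3)@(7, 7): e=[-50,70,0] → ·  [on edge]
    (1,4)@(3, 9): e=[14,-6,12] → ·
    (4,4)@(9, 9): e=[-70,90,0] → ·  [on edge]
    (5,5)@(11, 11): e=[-90,110,0] → ·  [on edge]
    (2,6)@(5, 13): e=[2,2,16] → #
    (3,6)@(7, 13): e=[-26,34,12] → ·
    (6,6)@(13, 13): e=[-110,130,0] → ·  [on edge]
    (7,7)@(15, 15): e=[-130,150,0] → ·  [on edge]
  covered (2 px):
    · · · · · · · ·
    · · · · · · · ·
    · · · · · · · ·
    · # · · · · · ·
    · · · · · · · ·
    · · · · · · · ·
    · · # · · · · ·
    · · · · · · · ·
    · · · · · · · ·
    · · · · · · · ·
    · · · · · · · ·
    · · · · · · · ·
T3:
  2·area = 52
  edge (6, 18)→(0, 4): d=(-6,-14) top-left  bias=+0
  edge (0, 4)→(8, 14): d=(8,10) right/bottom  bias=-1
  edge (8, 14)→(6, 18): d=(-2,4) right/bottom  bias=-1
    (1,4)@(3, 9): e=[12,10,30] → #
    (2,4)@(5, 9): e=[40,-10,22] → ·
    (1,5)@(3, 11): e=[0,26,26] → #  [on edge]
    (2,5)@(5, 11): e=[28,6,18] → #
    (3,5)@(7, 11): e=[56,-14,10] → ·
    (1,6)@(3, 13): e=[-12,42,22] → ·
    (2,6)@(5, 13): e=[16,22,14] → #
    (3,6)@(7, 13): e=[44,2,6] → #
    (4,6)@(9, 13): e=[72,-18,-2] → ·
    (2,7)@(5, 15): e=[4,38,10] → #
    (4,7)@(9, 15): e=[60,-2,-6] → ·
    (2,8)@(5, 17): e=[-8,54,6] → ·
  covered (7 px):
    · · · · · · · ·
    · · · · · · · ·
    · · · · · · · ·
    · · · · · · · ·
    · # · · · · · ·
    · # # · · · · ·
    · · # # · · · ·
    · · # # · · · ·
    · · · · · · · ·
    · · · · · · · ·
    · · · · · · · ·
    · · · · · · · ·

Z-buffer (winner per pixel, '.' = empty):
  . . . . . . . .
  0 . . . . . . .
  0 . . . . . . .
  0 2 . . . . . .
  0 3 . . . . . .
  0 3 3 . . . . .
  0 0 3 3 . . . .
  0 0 3 3 . . . .
  0 0 0 0 . . . .
  0 0 0 0 0 . . .
  1 1 1 1 1 . . .
  . . . . . . . .

Result: 1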